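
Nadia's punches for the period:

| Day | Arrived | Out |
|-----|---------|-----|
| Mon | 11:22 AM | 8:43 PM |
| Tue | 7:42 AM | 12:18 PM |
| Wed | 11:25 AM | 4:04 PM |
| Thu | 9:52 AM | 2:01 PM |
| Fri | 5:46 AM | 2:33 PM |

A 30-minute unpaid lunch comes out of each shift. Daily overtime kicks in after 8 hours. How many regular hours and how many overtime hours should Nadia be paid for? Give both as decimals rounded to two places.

Regular 27.90 hours, overtime 1.13 hours

Mon: 11:22 AM–8:43 PM = 9 h 21 min; less 30 min break → 8 h 51 min
Tue: 7:42 AM–12:18 PM = 4 h 36 min; less 30 min break → 4 h 6 min
Wed: 11:25 AM–4:04 PM = 4 h 39 min; less 30 min break → 4 h 9 min
Thu: 9:52 AM–2:01 PM = 4 h 9 min; less 30 min break → 3 h 39 min
Fri: 5:46 AM–2:33 PM = 8 h 47 min; less 30 min break → 8 h 17 min
Mon reg 8 h 0 min / OT 0 h 51 min; Tue reg 4 h 6 min / OT 0 h 0 min; Wed reg 4 h 9 min / OT 0 h 0 min; Thu reg 3 h 39 min / OT 0 h 0 min; Fri reg 8 h 0 min / OT 0 h 17 min.
Totals: regular 27 h 54 min, overtime 1 h 8 min.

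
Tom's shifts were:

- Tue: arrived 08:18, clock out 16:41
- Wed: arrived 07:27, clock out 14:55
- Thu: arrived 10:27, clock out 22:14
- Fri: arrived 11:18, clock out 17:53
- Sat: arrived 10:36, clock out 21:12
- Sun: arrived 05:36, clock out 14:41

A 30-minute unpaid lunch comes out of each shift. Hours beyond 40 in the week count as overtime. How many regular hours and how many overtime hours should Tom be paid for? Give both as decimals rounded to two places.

Tue: 08:18–16:41 = 8 h 23 min; less 30 min break → 7 h 53 min
Wed: 07:27–14:55 = 7 h 28 min; less 30 min break → 6 h 58 min
Thu: 10:27–22:14 = 11 h 47 min; less 30 min break → 11 h 17 min
Fri: 11:18–17:53 = 6 h 35 min; less 30 min break → 6 h 5 min
Sat: 10:36–21:12 = 10 h 36 min; less 30 min break → 10 h 6 min
Sun: 05:36–14:41 = 9 h 5 min; less 30 min break → 8 h 35 min
Total worked: 50 h 54 min = 50.90 h.
Threshold 40 h → overtime 10 h 54 min, regular 40 h 0 min.

Regular 40.00 hours, overtime 10.90 hours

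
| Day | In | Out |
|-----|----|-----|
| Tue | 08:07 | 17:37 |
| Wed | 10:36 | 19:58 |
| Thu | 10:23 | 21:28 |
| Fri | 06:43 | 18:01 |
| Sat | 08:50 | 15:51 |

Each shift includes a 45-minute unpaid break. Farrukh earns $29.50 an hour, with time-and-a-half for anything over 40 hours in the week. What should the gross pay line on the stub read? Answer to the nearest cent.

Tue: 08:07–17:37 = 9 h 30 min; less 45 min break → 8 h 45 min
Wed: 10:36–19:58 = 9 h 22 min; less 45 min break → 8 h 37 min
Thu: 10:23–21:28 = 11 h 5 min; less 45 min break → 10 h 20 min
Fri: 06:43–18:01 = 11 h 18 min; less 45 min break → 10 h 33 min
Sat: 08:50–15:51 = 7 h 1 min; less 45 min break → 6 h 16 min
Total worked: 44 h 31 min = 2671 min.
Regular 40 h 0 min = 2400 min at $29.50/h; overtime 4 h 31 min = 271 min at $44.25/h.
Pay = (2400 × $29.50 + 271 × $44.25) ÷ 60 = $1379.86.

$1379.86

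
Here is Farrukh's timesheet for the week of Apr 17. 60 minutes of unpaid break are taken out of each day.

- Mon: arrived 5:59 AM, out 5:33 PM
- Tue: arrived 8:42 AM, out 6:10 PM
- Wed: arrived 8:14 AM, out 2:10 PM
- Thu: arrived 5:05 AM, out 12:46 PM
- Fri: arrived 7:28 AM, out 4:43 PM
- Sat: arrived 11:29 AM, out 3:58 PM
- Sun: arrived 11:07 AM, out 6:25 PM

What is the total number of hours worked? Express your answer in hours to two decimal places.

48.68 hours

Mon: 5:59 AM–5:33 PM = 11 h 34 min; less 60 min break → 10 h 34 min
Tue: 8:42 AM–6:10 PM = 9 h 28 min; less 60 min break → 8 h 28 min
Wed: 8:14 AM–2:10 PM = 5 h 56 min; less 60 min break → 4 h 56 min
Thu: 5:05 AM–12:46 PM = 7 h 41 min; less 60 min break → 6 h 41 min
Fri: 7:28 AM–4:43 PM = 9 h 15 min; less 60 min break → 8 h 15 min
Sat: 11:29 AM–3:58 PM = 4 h 29 min; less 60 min break → 3 h 29 min
Sun: 11:07 AM–6:25 PM = 7 h 18 min; less 60 min break → 6 h 18 min
Total: 10 h 34 min + 8 h 28 min + 4 h 56 min + 6 h 41 min + 8 h 15 min + 3 h 29 min + 6 h 18 min = 48 h 41 min.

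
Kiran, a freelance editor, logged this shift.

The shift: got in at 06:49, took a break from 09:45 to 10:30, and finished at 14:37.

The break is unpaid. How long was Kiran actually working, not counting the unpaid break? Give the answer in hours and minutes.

7 h 3 min

The shift: 06:49–14:37 = 7 h 48 min; less 45 min break → 7 h 3 min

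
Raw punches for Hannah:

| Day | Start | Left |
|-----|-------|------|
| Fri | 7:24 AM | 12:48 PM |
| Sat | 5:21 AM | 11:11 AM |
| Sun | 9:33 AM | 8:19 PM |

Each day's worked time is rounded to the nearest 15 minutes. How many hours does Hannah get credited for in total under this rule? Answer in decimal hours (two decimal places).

Fri: 7:24 AM–12:48 PM = 5 h 24 min → rounds to 5 h 30 min
Sat: 5:21 AM–11:11 AM = 5 h 50 min → rounds to 5 h 45 min
Sun: 9:33 AM–8:19 PM = 10 h 46 min → rounds to 10 h 45 min
Total credited: 22 h 0 min.

22.00 hours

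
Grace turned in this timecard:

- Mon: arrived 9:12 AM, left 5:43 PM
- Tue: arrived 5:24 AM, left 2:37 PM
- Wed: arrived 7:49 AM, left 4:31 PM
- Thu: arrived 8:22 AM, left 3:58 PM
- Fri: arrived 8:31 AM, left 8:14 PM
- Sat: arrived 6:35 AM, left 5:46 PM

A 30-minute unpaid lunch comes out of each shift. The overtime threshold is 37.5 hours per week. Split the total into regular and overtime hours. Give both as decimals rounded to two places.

Regular 37.50 hours, overtime 16.43 hours

Mon: 9:12 AM–5:43 PM = 8 h 31 min; less 30 min break → 8 h 1 min
Tue: 5:24 AM–2:37 PM = 9 h 13 min; less 30 min break → 8 h 43 min
Wed: 7:49 AM–4:31 PM = 8 h 42 min; less 30 min break → 8 h 12 min
Thu: 8:22 AM–3:58 PM = 7 h 36 min; less 30 min break → 7 h 6 min
Fri: 8:31 AM–8:14 PM = 11 h 43 min; less 30 min break → 11 h 13 min
Sat: 6:35 AM–5:46 PM = 11 h 11 min; less 30 min break → 10 h 41 min
Total worked: 53 h 56 min = 53.93 h.
Threshold 37.5 h → overtime 16 h 26 min, regular 37 h 30 min.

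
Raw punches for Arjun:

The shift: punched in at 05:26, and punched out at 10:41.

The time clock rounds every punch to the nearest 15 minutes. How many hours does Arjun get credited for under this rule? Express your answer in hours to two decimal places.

The shift: in 05:26→05:30, out 10:41→10:45; 5 h 15 min

5.25 hours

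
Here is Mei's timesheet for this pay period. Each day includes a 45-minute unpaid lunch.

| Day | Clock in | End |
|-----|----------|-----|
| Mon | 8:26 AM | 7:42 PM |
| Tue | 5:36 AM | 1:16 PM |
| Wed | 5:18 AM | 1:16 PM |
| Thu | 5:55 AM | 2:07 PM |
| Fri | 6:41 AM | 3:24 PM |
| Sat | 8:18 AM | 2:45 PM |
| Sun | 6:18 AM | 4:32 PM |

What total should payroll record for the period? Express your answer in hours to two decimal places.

Mon: 8:26 AM–7:42 PM = 11 h 16 min; less 45 min break → 10 h 31 min
Tue: 5:36 AM–1:16 PM = 7 h 40 min; less 45 min break → 6 h 55 min
Wed: 5:18 AM–1:16 PM = 7 h 58 min; less 45 min break → 7 h 13 min
Thu: 5:55 AM–2:07 PM = 8 h 12 min; less 45 min break → 7 h 27 min
Fri: 6:41 AM–3:24 PM = 8 h 43 min; less 45 min break → 7 h 58 min
Sat: 8:18 AM–2:45 PM = 6 h 27 min; less 45 min break → 5 h 42 min
Sun: 6:18 AM–4:32 PM = 10 h 14 min; less 45 min break → 9 h 29 min
Total: 10 h 31 min + 6 h 55 min + 7 h 13 min + 7 h 27 min + 7 h 58 min + 5 h 42 min + 9 h 29 min = 55 h 15 min.

55.25 hours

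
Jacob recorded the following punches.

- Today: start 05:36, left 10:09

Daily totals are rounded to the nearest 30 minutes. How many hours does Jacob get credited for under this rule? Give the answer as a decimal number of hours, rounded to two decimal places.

4.50 hours

Today: 05:36–10:09 = 4 h 33 min → rounds to 4 h 30 min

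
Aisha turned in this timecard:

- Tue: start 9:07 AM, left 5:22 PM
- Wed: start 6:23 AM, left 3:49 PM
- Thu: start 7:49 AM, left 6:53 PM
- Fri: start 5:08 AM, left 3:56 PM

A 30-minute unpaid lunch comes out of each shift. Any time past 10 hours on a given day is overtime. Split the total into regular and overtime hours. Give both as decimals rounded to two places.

Regular 36.68 hours, overtime 0.87 hours

Tue: 9:07 AM–5:22 PM = 8 h 15 min; less 30 min break → 7 h 45 min
Wed: 6:23 AM–3:49 PM = 9 h 26 min; less 30 min break → 8 h 56 min
Thu: 7:49 AM–6:53 PM = 11 h 4 min; less 30 min break → 10 h 34 min
Fri: 5:08 AM–3:56 PM = 10 h 48 min; less 30 min break → 10 h 18 min
Tue reg 7 h 45 min / OT 0 h 0 min; Wed reg 8 h 56 min / OT 0 h 0 min; Thu reg 10 h 0 min / OT 0 h 34 min; Fri reg 10 h 0 min / OT 0 h 18 min.
Totals: regular 36 h 41 min, overtime 0 h 52 min.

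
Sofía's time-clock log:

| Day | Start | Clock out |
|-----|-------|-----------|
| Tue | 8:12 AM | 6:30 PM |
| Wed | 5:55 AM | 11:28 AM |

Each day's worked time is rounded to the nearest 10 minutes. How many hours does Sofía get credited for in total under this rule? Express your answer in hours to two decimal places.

Tue: 8:12 AM–6:30 PM = 10 h 18 min → rounds to 10 h 20 min
Wed: 5:55 AM–11:28 AM = 5 h 33 min → rounds to 5 h 30 min
Total credited: 15 h 50 min.

15.83 hours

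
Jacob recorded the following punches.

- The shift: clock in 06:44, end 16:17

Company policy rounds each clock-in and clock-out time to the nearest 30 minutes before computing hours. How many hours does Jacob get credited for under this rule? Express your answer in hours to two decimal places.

The shift: in 06:44→06:30, out 16:17→16:30; 10 h 0 min

10.00 hours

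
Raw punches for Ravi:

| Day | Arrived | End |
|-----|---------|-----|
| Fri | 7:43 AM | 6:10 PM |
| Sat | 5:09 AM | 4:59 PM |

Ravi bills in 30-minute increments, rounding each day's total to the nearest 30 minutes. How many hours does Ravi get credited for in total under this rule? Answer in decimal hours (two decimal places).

22.50 hours

Fri: 7:43 AM–6:10 PM = 10 h 27 min → rounds to 10 h 30 min
Sat: 5:09 AM–4:59 PM = 11 h 50 min → rounds to 12 h 0 min
Total credited: 22 h 30 min.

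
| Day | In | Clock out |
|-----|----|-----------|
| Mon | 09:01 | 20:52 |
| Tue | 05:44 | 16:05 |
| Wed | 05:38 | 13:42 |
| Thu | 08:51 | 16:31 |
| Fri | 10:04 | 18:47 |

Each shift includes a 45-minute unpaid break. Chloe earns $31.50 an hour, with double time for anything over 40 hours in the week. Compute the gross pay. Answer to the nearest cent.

$1442.70

Mon: 09:01–20:52 = 11 h 51 min; less 45 min break → 11 h 6 min
Tue: 05:44–16:05 = 10 h 21 min; less 45 min break → 9 h 36 min
Wed: 05:38–13:42 = 8 h 4 min; less 45 min break → 7 h 19 min
Thu: 08:51–16:31 = 7 h 40 min; less 45 min break → 6 h 55 min
Fri: 10:04–18:47 = 8 h 43 min; less 45 min break → 7 h 58 min
Total worked: 42 h 54 min = 2574 min.
Regular 40 h 0 min = 2400 min at $31.50/h; overtime 2 h 54 min = 174 min at $63.00/h.
Pay = (2400 × $31.50 + 174 × $63.00) ÷ 60 = $1442.70.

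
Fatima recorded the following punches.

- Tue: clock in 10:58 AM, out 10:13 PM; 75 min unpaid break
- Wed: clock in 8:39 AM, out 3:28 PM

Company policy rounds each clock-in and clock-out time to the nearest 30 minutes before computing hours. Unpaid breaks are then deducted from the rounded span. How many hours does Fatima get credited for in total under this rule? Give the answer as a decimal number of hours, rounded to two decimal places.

Tue: in 10:58 AM→11:00 AM, out 10:13 PM→10:00 PM; 11 h 0 min − 75 min = 9 h 45 min
Wed: in 8:39 AM→8:30 AM, out 3:28 PM→3:30 PM; 7 h 0 min
Total credited: 16 h 45 min.

16.75 hours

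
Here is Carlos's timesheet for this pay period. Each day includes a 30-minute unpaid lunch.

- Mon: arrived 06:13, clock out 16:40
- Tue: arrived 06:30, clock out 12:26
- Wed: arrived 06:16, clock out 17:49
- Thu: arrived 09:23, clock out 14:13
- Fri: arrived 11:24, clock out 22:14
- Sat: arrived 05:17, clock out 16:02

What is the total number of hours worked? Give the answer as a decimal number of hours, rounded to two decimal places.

Mon: 06:13–16:40 = 10 h 27 min; less 30 min break → 9 h 57 min
Tue: 06:30–12:26 = 5 h 56 min; less 30 min break → 5 h 26 min
Wed: 06:16–17:49 = 11 h 33 min; less 30 min break → 11 h 3 min
Thu: 09:23–14:13 = 4 h 50 min; less 30 min break → 4 h 20 min
Fri: 11:24–22:14 = 10 h 50 min; less 30 min break → 10 h 20 min
Sat: 05:17–16:02 = 10 h 45 min; less 30 min break → 10 h 15 min
Total: 9 h 57 min + 5 h 26 min + 11 h 3 min + 4 h 20 min + 10 h 20 min + 10 h 15 min = 51 h 21 min.

51.35 hours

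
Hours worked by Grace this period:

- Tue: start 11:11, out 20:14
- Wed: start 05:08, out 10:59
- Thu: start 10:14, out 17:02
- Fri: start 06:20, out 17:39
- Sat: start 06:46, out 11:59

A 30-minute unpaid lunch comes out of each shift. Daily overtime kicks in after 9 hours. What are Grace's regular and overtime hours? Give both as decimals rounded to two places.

Regular 33.92 hours, overtime 1.82 hours

Tue: 11:11–20:14 = 9 h 3 min; less 30 min break → 8 h 33 min
Wed: 05:08–10:59 = 5 h 51 min; less 30 min break → 5 h 21 min
Thu: 10:14–17:02 = 6 h 48 min; less 30 min break → 6 h 18 min
Fri: 06:20–17:39 = 11 h 19 min; less 30 min break → 10 h 49 min
Sat: 06:46–11:59 = 5 h 13 min; less 30 min break → 4 h 43 min
Tue reg 8 h 33 min / OT 0 h 0 min; Wed reg 5 h 21 min / OT 0 h 0 min; Thu reg 6 h 18 min / OT 0 h 0 min; Fri reg 9 h 0 min / OT 1 h 49 min; Sat reg 4 h 43 min / OT 0 h 0 min.
Totals: regular 33 h 55 min, overtime 1 h 49 min.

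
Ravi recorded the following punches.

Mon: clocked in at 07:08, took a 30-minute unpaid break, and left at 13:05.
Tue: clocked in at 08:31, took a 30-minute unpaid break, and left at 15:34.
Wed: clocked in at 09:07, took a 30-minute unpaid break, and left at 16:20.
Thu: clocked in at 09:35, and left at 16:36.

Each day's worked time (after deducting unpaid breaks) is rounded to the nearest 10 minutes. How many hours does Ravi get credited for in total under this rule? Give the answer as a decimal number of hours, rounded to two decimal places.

25.67 hours

Mon: 07:08–13:05 = 5 h 57 min − 30 min = 5 h 27 min → rounds to 5 h 30 min
Tue: 08:31–15:34 = 7 h 3 min − 30 min = 6 h 33 min → rounds to 6 h 30 min
Wed: 09:07–16:20 = 7 h 13 min − 30 min = 6 h 43 min → rounds to 6 h 40 min
Thu: 09:35–16:36 = 7 h 1 min → rounds to 7 h 0 min
Total credited: 25 h 40 min.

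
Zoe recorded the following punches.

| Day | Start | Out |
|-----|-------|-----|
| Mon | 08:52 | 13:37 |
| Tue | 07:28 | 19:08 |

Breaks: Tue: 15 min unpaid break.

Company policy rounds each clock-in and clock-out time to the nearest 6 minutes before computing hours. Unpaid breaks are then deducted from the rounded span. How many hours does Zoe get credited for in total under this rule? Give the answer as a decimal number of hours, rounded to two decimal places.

16.05 hours

Mon: in 08:52→08:54, out 13:37→13:36; 4 h 42 min
Tue: in 07:28→07:30, out 19:08→19:06; 11 h 36 min − 15 min = 11 h 21 min
Total credited: 16 h 3 min.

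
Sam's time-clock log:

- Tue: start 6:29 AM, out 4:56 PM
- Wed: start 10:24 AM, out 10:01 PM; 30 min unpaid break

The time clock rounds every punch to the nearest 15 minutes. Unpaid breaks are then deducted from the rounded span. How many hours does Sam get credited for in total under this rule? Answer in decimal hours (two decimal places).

21.50 hours

Tue: in 6:29 AM→6:30 AM, out 4:56 PM→5:00 PM; 10 h 30 min
Wed: in 10:24 AM→10:30 AM, out 10:01 PM→10:00 PM; 11 h 30 min − 30 min = 11 h 0 min
Total credited: 21 h 30 min.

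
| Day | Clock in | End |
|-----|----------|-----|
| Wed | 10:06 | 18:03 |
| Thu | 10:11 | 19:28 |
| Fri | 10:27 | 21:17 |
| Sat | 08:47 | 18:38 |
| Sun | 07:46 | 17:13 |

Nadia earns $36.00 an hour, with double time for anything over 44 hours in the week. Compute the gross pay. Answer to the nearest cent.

Wed: 10:06–18:03 = 7 h 57 min
Thu: 10:11–19:28 = 9 h 17 min
Fri: 10:27–21:17 = 10 h 50 min
Sat: 08:47–18:38 = 9 h 51 min
Sun: 07:46–17:13 = 9 h 27 min
Total worked: 47 h 22 min = 2842 min.
Regular 44 h 0 min = 2640 min at $36.00/h; overtime 3 h 22 min = 202 min at $72.00/h.
Pay = (2640 × $36.00 + 202 × $72.00) ÷ 60 = $1826.40.

$1826.40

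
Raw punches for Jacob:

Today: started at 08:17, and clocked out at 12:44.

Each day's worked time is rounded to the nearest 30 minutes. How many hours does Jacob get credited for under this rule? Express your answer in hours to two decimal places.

4.50 hours

Today: 08:17–12:44 = 4 h 27 min → rounds to 4 h 30 min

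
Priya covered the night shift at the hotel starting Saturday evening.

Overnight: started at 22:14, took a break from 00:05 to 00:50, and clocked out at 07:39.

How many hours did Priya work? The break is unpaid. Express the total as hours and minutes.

Overnight: 22:14 → midnight = 1 h 46 min; midnight → 07:39 = 7 h 39 min; span 9 h 25 min; less 45 min break → 8 h 40 min

8 h 40 min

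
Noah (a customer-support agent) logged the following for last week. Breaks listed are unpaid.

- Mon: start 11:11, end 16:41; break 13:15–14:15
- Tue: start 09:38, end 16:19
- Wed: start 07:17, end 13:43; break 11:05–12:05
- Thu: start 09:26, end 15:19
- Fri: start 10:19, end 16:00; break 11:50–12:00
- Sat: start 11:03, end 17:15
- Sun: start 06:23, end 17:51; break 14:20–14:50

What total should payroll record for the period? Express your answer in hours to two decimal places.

Mon: 11:11–16:41 = 5 h 30 min; less 60 min break → 4 h 30 min
Tue: 09:38–16:19 = 6 h 41 min
Wed: 07:17–13:43 = 6 h 26 min; less 60 min break → 5 h 26 min
Thu: 09:26–15:19 = 5 h 53 min
Fri: 10:19–16:00 = 5 h 41 min; less 10 min break → 5 h 31 min
Sat: 11:03–17:15 = 6 h 12 min
Sun: 06:23–17:51 = 11 h 28 min; less 30 min break → 10 h 58 min
Total: 4 h 30 min + 6 h 41 min + 5 h 26 min + 5 h 53 min + 5 h 31 min + 6 h 12 min + 10 h 58 min = 45 h 11 min.

45.18 hours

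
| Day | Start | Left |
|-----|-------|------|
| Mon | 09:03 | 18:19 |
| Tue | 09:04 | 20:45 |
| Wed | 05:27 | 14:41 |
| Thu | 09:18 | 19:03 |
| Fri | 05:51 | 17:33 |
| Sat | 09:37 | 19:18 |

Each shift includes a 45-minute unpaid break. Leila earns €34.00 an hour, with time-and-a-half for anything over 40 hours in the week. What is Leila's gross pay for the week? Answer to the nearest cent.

€2217.65

Mon: 09:03–18:19 = 9 h 16 min; less 45 min break → 8 h 31 min
Tue: 09:04–20:45 = 11 h 41 min; less 45 min break → 10 h 56 min
Wed: 05:27–14:41 = 9 h 14 min; less 45 min break → 8 h 29 min
Thu: 09:18–19:03 = 9 h 45 min; less 45 min break → 9 h 0 min
Fri: 05:51–17:33 = 11 h 42 min; less 45 min break → 10 h 57 min
Sat: 09:37–19:18 = 9 h 41 min; less 45 min break → 8 h 56 min
Total worked: 56 h 49 min = 3409 min.
Regular 40 h 0 min = 2400 min at €34.00/h; overtime 16 h 49 min = 1009 min at €51.00/h.
Pay = (2400 × €34.00 + 1009 × €51.00) ÷ 60 = €2217.65.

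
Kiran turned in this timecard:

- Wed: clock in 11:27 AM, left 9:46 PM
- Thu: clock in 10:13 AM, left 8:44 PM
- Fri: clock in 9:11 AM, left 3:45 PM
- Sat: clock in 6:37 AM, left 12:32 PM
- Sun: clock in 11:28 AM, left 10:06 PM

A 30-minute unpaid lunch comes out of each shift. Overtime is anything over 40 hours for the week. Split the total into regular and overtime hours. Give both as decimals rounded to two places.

Wed: 11:27 AM–9:46 PM = 10 h 19 min; less 30 min break → 9 h 49 min
Thu: 10:13 AM–8:44 PM = 10 h 31 min; less 30 min break → 10 h 1 min
Fri: 9:11 AM–3:45 PM = 6 h 34 min; less 30 min break → 6 h 4 min
Sat: 6:37 AM–12:32 PM = 5 h 55 min; less 30 min break → 5 h 25 min
Sun: 11:28 AM–10:06 PM = 10 h 38 min; less 30 min break → 10 h 8 min
Total worked: 41 h 27 min = 41.45 h.
Threshold 40 h → overtime 1 h 27 min, regular 40 h 0 min.

Regular 40.00 hours, overtime 1.45 hours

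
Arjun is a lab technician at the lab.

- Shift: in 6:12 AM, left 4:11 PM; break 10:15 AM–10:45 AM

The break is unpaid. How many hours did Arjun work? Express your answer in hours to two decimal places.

Shift: 6:12 AM–4:11 PM = 9 h 59 min; less 30 min break → 9 h 29 min

9.48 hours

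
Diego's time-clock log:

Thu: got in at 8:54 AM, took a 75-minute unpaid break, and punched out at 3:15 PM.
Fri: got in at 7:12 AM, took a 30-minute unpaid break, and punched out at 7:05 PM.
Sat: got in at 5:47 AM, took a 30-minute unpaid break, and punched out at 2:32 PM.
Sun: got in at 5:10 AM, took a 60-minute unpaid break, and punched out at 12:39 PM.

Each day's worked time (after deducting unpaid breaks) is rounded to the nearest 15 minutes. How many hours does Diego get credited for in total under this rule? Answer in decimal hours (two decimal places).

31.25 hours

Thu: 8:54 AM–3:15 PM = 6 h 21 min − 75 min = 5 h 6 min → rounds to 5 h 0 min
Fri: 7:12 AM–7:05 PM = 11 h 53 min − 30 min = 11 h 23 min → rounds to 11 h 30 min
Sat: 5:47 AM–2:32 PM = 8 h 45 min − 30 min = 8 h 15 min → rounds to 8 h 15 min
Sun: 5:10 AM–12:39 PM = 7 h 29 min − 60 min = 6 h 29 min → rounds to 6 h 30 min
Total credited: 31 h 15 min.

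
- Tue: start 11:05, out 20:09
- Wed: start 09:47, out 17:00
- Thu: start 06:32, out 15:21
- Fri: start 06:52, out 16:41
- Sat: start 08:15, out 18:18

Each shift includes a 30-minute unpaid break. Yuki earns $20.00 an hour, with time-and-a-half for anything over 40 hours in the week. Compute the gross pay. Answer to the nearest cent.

$874.00

Tue: 11:05–20:09 = 9 h 4 min; less 30 min break → 8 h 34 min
Wed: 09:47–17:00 = 7 h 13 min; less 30 min break → 6 h 43 min
Thu: 06:32–15:21 = 8 h 49 min; less 30 min break → 8 h 19 min
Fri: 06:52–16:41 = 9 h 49 min; less 30 min break → 9 h 19 min
Sat: 08:15–18:18 = 10 h 3 min; less 30 min break → 9 h 33 min
Total worked: 42 h 28 min = 2548 min.
Regular 40 h 0 min = 2400 min at $20.00/h; overtime 2 h 28 min = 148 min at $30.00/h.
Pay = (2400 × $20.00 + 148 × $30.00) ÷ 60 = $874.00.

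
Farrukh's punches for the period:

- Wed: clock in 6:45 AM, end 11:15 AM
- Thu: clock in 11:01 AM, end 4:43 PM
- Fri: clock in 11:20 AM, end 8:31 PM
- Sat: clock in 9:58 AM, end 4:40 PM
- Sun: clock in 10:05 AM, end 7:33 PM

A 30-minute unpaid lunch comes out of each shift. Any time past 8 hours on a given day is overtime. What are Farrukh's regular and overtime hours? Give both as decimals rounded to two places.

Regular 31.40 hours, overtime 1.65 hours

Wed: 6:45 AM–11:15 AM = 4 h 30 min; less 30 min break → 4 h 0 min
Thu: 11:01 AM–4:43 PM = 5 h 42 min; less 30 min break → 5 h 12 min
Fri: 11:20 AM–8:31 PM = 9 h 11 min; less 30 min break → 8 h 41 min
Sat: 9:58 AM–4:40 PM = 6 h 42 min; less 30 min break → 6 h 12 min
Sun: 10:05 AM–7:33 PM = 9 h 28 min; less 30 min break → 8 h 58 min
Wed reg 4 h 0 min / OT 0 h 0 min; Thu reg 5 h 12 min / OT 0 h 0 min; Fri reg 8 h 0 min / OT 0 h 41 min; Sat reg 6 h 12 min / OT 0 h 0 min; Sun reg 8 h 0 min / OT 0 h 58 min.
Totals: regular 31 h 24 min, overtime 1 h 39 min.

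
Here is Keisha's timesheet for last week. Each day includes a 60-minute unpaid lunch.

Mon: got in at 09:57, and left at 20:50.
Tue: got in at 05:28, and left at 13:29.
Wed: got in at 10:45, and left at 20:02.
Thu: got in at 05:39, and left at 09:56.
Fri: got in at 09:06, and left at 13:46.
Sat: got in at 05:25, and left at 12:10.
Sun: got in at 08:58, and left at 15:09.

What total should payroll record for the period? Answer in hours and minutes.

Mon: 09:57–20:50 = 10 h 53 min; less 60 min break → 9 h 53 min
Tue: 05:28–13:29 = 8 h 1 min; less 60 min break → 7 h 1 min
Wed: 10:45–20:02 = 9 h 17 min; less 60 min break → 8 h 17 min
Thu: 05:39–09:56 = 4 h 17 min; less 60 min break → 3 h 17 min
Fri: 09:06–13:46 = 4 h 40 min; less 60 min break → 3 h 40 min
Sat: 05:25–12:10 = 6 h 45 min; less 60 min break → 5 h 45 min
Sun: 08:58–15:09 = 6 h 11 min; less 60 min break → 5 h 11 min
Total: 9 h 53 min + 7 h 1 min + 8 h 17 min + 3 h 17 min + 3 h 40 min + 5 h 45 min + 5 h 11 min = 43 h 4 min.

43 h 4 min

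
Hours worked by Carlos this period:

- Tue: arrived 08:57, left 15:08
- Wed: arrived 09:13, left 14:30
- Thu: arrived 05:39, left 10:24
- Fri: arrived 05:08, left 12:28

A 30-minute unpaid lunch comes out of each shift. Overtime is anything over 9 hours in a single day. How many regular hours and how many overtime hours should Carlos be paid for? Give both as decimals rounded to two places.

Tue: 08:57–15:08 = 6 h 11 min; less 30 min break → 5 h 41 min
Wed: 09:13–14:30 = 5 h 17 min; less 30 min break → 4 h 47 min
Thu: 05:39–10:24 = 4 h 45 min; less 30 min break → 4 h 15 min
Fri: 05:08–12:28 = 7 h 20 min; less 30 min break → 6 h 50 min
Tue reg 5 h 41 min / OT 0 h 0 min; Wed reg 4 h 47 min / OT 0 h 0 min; Thu reg 4 h 15 min / OT 0 h 0 min; Fri reg 6 h 50 min / OT 0 h 0 min.
Totals: regular 21 h 33 min, overtime 0 h 0 min.

Regular 21.55 hours, overtime 0.00 hours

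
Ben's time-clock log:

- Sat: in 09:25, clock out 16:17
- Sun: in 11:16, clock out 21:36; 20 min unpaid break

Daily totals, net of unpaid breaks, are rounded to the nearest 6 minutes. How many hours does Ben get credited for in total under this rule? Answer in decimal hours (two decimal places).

16.90 hours

Sat: 09:25–16:17 = 6 h 52 min → rounds to 6 h 54 min
Sun: 11:16–21:36 = 10 h 20 min − 20 min = 10 h 0 min → rounds to 10 h 0 min
Total credited: 16 h 54 min.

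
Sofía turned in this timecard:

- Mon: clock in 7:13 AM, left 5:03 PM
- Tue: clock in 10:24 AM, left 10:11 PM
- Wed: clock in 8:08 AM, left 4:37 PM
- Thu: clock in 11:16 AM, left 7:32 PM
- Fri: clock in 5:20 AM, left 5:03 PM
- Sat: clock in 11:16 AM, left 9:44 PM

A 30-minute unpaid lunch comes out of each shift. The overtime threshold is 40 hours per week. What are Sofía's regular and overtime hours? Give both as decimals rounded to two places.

Regular 40.00 hours, overtime 17.55 hours

Mon: 7:13 AM–5:03 PM = 9 h 50 min; less 30 min break → 9 h 20 min
Tue: 10:24 AM–10:11 PM = 11 h 47 min; less 30 min break → 11 h 17 min
Wed: 8:08 AM–4:37 PM = 8 h 29 min; less 30 min break → 7 h 59 min
Thu: 11:16 AM–7:32 PM = 8 h 16 min; less 30 min break → 7 h 46 min
Fri: 5:20 AM–5:03 PM = 11 h 43 min; less 30 min break → 11 h 13 min
Sat: 11:16 AM–9:44 PM = 10 h 28 min; less 30 min break → 9 h 58 min
Total worked: 57 h 33 min = 57.55 h.
Threshold 40 h → overtime 17 h 33 min, regular 40 h 0 min.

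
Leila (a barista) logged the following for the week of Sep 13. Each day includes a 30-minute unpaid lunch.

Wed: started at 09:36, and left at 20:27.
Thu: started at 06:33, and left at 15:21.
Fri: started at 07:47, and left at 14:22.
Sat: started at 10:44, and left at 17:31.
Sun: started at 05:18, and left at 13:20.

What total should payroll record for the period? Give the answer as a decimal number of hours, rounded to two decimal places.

Wed: 09:36–20:27 = 10 h 51 min; less 30 min break → 10 h 21 min
Thu: 06:33–15:21 = 8 h 48 min; less 30 min break → 8 h 18 min
Fri: 07:47–14:22 = 6 h 35 min; less 30 min break → 6 h 5 min
Sat: 10:44–17:31 = 6 h 47 min; less 30 min break → 6 h 17 min
Sun: 05:18–13:20 = 8 h 2 min; less 30 min break → 7 h 32 min
Total: 10 h 21 min + 8 h 18 min + 6 h 5 min + 6 h 17 min + 7 h 32 min = 38 h 33 min.

38.55 hours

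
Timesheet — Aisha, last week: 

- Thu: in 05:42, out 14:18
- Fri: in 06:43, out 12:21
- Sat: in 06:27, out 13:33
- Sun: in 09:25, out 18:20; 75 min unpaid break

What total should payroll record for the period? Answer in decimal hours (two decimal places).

29.00 hours

Thu: 05:42–14:18 = 8 h 36 min
Fri: 06:43–12:21 = 5 h 38 min
Sat: 06:27–13:33 = 7 h 6 min
Sun: 09:25–18:20 = 8 h 55 min; less 75 min break → 7 h 40 min
Total: 8 h 36 min + 5 h 38 min + 7 h 6 min + 7 h 40 min = 29 h 0 min.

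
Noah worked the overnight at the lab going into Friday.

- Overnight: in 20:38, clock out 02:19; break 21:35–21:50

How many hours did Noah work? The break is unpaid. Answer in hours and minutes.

5 h 26 min

Overnight: 20:38 → midnight = 3 h 22 min; midnight → 02:19 = 2 h 19 min; span 5 h 41 min; less 15 min break → 5 h 26 min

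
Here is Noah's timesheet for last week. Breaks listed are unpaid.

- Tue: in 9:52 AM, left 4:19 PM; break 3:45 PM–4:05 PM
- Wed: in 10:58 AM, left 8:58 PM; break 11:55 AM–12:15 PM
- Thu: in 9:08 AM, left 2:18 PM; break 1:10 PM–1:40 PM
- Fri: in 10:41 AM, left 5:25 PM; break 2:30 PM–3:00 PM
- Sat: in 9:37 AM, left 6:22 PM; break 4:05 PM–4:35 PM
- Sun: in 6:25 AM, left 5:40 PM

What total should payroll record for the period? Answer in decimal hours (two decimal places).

46.18 hours

Tue: 9:52 AM–4:19 PM = 6 h 27 min; less 20 min break → 6 h 7 min
Wed: 10:58 AM–8:58 PM = 10 h 0 min; less 20 min break → 9 h 40 min
Thu: 9:08 AM–2:18 PM = 5 h 10 min; less 30 min break → 4 h 40 min
Fri: 10:41 AM–5:25 PM = 6 h 44 min; less 30 min break → 6 h 14 min
Sat: 9:37 AM–6:22 PM = 8 h 45 min; less 30 min break → 8 h 15 min
Sun: 6:25 AM–5:40 PM = 11 h 15 min
Total: 6 h 7 min + 9 h 40 min + 4 h 40 min + 6 h 14 min + 8 h 15 min + 11 h 15 min = 46 h 11 min.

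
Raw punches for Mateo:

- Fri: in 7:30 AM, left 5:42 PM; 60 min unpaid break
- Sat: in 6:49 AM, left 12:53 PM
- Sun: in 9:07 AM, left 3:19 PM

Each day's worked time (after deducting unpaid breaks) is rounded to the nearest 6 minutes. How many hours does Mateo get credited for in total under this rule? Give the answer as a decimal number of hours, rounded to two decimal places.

21.50 hours

Fri: 7:30 AM–5:42 PM = 10 h 12 min − 60 min = 9 h 12 min → rounds to 9 h 12 min
Sat: 6:49 AM–12:53 PM = 6 h 4 min → rounds to 6 h 6 min
Sun: 9:07 AM–3:19 PM = 6 h 12 min → rounds to 6 h 12 min
Total credited: 21 h 30 min.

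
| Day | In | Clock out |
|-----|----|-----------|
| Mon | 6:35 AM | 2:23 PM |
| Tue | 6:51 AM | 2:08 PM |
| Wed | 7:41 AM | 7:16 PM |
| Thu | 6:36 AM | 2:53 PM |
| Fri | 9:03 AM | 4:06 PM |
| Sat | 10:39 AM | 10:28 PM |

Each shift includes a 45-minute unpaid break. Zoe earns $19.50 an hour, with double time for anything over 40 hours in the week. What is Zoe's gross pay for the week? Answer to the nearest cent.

$1143.35

Mon: 6:35 AM–2:23 PM = 7 h 48 min; less 45 min break → 7 h 3 min
Tue: 6:51 AM–2:08 PM = 7 h 17 min; less 45 min break → 6 h 32 min
Wed: 7:41 AM–7:16 PM = 11 h 35 min; less 45 min break → 10 h 50 min
Thu: 6:36 AM–2:53 PM = 8 h 17 min; less 45 min break → 7 h 32 min
Fri: 9:03 AM–4:06 PM = 7 h 3 min; less 45 min break → 6 h 18 min
Sat: 10:39 AM–10:28 PM = 11 h 49 min; less 45 min break → 11 h 4 min
Total worked: 49 h 19 min = 2959 min.
Regular 40 h 0 min = 2400 min at $19.50/h; overtime 9 h 19 min = 559 min at $39.00/h.
Pay = (2400 × $19.50 + 559 × $39.00) ÷ 60 = $1143.35.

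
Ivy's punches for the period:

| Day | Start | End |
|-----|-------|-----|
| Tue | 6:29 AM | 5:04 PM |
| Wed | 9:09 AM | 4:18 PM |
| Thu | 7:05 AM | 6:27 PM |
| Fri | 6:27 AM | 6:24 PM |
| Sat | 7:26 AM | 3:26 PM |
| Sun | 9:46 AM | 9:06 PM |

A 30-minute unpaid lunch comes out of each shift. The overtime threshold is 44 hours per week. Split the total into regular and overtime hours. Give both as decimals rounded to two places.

Regular 44.00 hours, overtime 13.38 hours

Tue: 6:29 AM–5:04 PM = 10 h 35 min; less 30 min break → 10 h 5 min
Wed: 9:09 AM–4:18 PM = 7 h 9 min; less 30 min break → 6 h 39 min
Thu: 7:05 AM–6:27 PM = 11 h 22 min; less 30 min break → 10 h 52 min
Fri: 6:27 AM–6:24 PM = 11 h 57 min; less 30 min break → 11 h 27 min
Sat: 7:26 AM–3:26 PM = 8 h 0 min; less 30 min break → 7 h 30 min
Sun: 9:46 AM–9:06 PM = 11 h 20 min; less 30 min break → 10 h 50 min
Total worked: 57 h 23 min = 57.38 h.
Threshold 44 h → overtime 13 h 23 min, regular 44 h 0 min.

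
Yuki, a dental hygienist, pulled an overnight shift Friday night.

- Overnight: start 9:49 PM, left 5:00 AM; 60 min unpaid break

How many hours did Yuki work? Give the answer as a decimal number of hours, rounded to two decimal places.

Overnight: 9:49 PM → midnight = 2 h 11 min; midnight → 5:00 AM = 5 h 0 min; span 7 h 11 min; less 60 min break → 6 h 11 min

6.18 hours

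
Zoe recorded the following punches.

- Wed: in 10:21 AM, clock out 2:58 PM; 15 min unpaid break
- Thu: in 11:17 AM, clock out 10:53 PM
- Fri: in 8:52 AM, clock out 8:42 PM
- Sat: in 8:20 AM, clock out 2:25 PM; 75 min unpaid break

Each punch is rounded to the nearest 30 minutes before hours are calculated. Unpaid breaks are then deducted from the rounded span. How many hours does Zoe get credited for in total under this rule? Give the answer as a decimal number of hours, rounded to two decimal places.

Wed: in 10:21 AM→10:30 AM, out 2:58 PM→3:00 PM; 4 h 30 min − 15 min = 4 h 15 min
Thu: in 11:17 AM→11:30 AM, out 10:53 PM→11:00 PM; 11 h 30 min
Fri: in 8:52 AM→9:00 AM, out 8:42 PM→8:30 PM; 11 h 30 min
Sat: in 8:20 AM→8:30 AM, out 2:25 PM→2:30 PM; 6 h 0 min − 75 min = 4 h 45 min
Total credited: 32 h 0 min.

32.00 hours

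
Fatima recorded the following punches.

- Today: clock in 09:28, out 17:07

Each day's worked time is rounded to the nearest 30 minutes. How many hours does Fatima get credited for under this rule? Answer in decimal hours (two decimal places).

7.50 hours

Today: 09:28–17:07 = 7 h 39 min → rounds to 7 h 30 min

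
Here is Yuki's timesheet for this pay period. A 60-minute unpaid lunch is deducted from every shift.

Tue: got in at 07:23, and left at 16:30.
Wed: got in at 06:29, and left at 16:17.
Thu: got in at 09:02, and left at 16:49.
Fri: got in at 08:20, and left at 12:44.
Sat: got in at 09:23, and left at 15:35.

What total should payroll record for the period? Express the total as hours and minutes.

32 h 18 min

Tue: 07:23–16:30 = 9 h 7 min; less 60 min break → 8 h 7 min
Wed: 06:29–16:17 = 9 h 48 min; less 60 min break → 8 h 48 min
Thu: 09:02–16:49 = 7 h 47 min; less 60 min break → 6 h 47 min
Fri: 08:20–12:44 = 4 h 24 min; less 60 min break → 3 h 24 min
Sat: 09:23–15:35 = 6 h 12 min; less 60 min break → 5 h 12 min
Total: 8 h 7 min + 8 h 48 min + 6 h 47 min + 3 h 24 min + 5 h 12 min = 32 h 18 min.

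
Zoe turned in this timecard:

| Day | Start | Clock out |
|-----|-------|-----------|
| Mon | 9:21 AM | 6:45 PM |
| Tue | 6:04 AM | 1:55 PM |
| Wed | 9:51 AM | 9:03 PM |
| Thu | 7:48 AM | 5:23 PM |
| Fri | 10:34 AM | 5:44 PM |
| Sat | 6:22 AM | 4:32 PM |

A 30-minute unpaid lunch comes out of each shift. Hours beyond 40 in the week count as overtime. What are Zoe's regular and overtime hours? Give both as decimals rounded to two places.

Regular 40.00 hours, overtime 12.37 hours

Mon: 9:21 AM–6:45 PM = 9 h 24 min; less 30 min break → 8 h 54 min
Tue: 6:04 AM–1:55 PM = 7 h 51 min; less 30 min break → 7 h 21 min
Wed: 9:51 AM–9:03 PM = 11 h 12 min; less 30 min break → 10 h 42 min
Thu: 7:48 AM–5:23 PM = 9 h 35 min; less 30 min break → 9 h 5 min
Fri: 10:34 AM–5:44 PM = 7 h 10 min; less 30 min break → 6 h 40 min
Sat: 6:22 AM–4:32 PM = 10 h 10 min; less 30 min break → 9 h 40 min
Total worked: 52 h 22 min = 52.37 h.
Threshold 40 h → overtime 12 h 22 min, regular 40 h 0 min.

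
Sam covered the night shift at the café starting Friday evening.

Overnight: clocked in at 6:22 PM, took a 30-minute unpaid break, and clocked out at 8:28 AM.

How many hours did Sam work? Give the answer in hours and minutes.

Overnight: 6:22 PM → midnight = 5 h 38 min; midnight → 8:28 AM = 8 h 28 min; span 14 h 6 min; less 30 min break → 13 h 36 min

13 h 36 min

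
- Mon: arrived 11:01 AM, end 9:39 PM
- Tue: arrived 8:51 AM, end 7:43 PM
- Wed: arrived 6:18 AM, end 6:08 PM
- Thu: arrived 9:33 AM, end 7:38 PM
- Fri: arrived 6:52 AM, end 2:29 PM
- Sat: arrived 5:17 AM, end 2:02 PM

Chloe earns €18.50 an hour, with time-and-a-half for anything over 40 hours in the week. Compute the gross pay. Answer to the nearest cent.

€1288.99

Mon: 11:01 AM–9:39 PM = 10 h 38 min
Tue: 8:51 AM–7:43 PM = 10 h 52 min
Wed: 6:18 AM–6:08 PM = 11 h 50 min
Thu: 9:33 AM–7:38 PM = 10 h 5 min
Fri: 6:52 AM–2:29 PM = 7 h 37 min
Sat: 5:17 AM–2:02 PM = 8 h 45 min
Total worked: 59 h 47 min = 3587 min.
Regular 40 h 0 min = 2400 min at €18.50/h; overtime 19 h 47 min = 1187 min at €27.75/h.
Pay = (2400 × €18.50 + 1187 × €27.75) ÷ 60 = €1288.99.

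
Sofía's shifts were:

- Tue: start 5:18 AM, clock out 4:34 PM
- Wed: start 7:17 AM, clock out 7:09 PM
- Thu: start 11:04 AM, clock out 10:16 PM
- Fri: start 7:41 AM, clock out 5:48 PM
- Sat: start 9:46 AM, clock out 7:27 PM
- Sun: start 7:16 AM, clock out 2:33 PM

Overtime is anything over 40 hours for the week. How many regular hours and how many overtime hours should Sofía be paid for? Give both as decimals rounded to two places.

Regular 40.00 hours, overtime 21.42 hours

Tue: 5:18 AM–4:34 PM = 11 h 16 min
Wed: 7:17 AM–7:09 PM = 11 h 52 min
Thu: 11:04 AM–10:16 PM = 11 h 12 min
Fri: 7:41 AM–5:48 PM = 10 h 7 min
Sat: 9:46 AM–7:27 PM = 9 h 41 min
Sun: 7:16 AM–2:33 PM = 7 h 17 min
Total worked: 61 h 25 min = 61.42 h.
Threshold 40 h → overtime 21 h 25 min, regular 40 h 0 min.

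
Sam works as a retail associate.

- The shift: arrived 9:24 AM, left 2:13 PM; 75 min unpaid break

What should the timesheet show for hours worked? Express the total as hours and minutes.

3 h 34 min

The shift: 9:24 AM–2:13 PM = 4 h 49 min; less 75 min break → 3 h 34 min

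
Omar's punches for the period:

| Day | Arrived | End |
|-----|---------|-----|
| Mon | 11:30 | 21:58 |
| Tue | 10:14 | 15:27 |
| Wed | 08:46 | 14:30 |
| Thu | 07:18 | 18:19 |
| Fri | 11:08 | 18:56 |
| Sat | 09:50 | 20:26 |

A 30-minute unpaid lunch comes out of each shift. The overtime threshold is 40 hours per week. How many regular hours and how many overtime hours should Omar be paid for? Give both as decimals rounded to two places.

Mon: 11:30–21:58 = 10 h 28 min; less 30 min break → 9 h 58 min
Tue: 10:14–15:27 = 5 h 13 min; less 30 min break → 4 h 43 min
Wed: 08:46–14:30 = 5 h 44 min; less 30 min break → 5 h 14 min
Thu: 07:18–18:19 = 11 h 1 min; less 30 min break → 10 h 31 min
Fri: 11:08–18:56 = 7 h 48 min; less 30 min break → 7 h 18 min
Sat: 09:50–20:26 = 10 h 36 min; less 30 min break → 10 h 6 min
Total worked: 47 h 50 min = 47.83 h.
Threshold 40 h → overtime 7 h 50 min, regular 40 h 0 min.

Regular 40.00 hours, overtime 7.83 hours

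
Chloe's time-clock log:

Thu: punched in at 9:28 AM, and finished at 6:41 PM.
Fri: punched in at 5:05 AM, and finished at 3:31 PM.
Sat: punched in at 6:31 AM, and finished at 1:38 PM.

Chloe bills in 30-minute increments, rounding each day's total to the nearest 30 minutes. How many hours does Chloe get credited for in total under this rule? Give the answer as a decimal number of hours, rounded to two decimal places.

26.50 hours

Thu: 9:28 AM–6:41 PM = 9 h 13 min → rounds to 9 h 0 min
Fri: 5:05 AM–3:31 PM = 10 h 26 min → rounds to 10 h 30 min
Sat: 6:31 AM–1:38 PM = 7 h 7 min → rounds to 7 h 0 min
Total credited: 26 h 30 min.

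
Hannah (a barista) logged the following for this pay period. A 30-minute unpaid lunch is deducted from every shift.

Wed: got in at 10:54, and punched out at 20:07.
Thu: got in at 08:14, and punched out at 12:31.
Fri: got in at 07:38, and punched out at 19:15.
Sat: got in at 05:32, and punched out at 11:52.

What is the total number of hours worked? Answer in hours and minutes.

Wed: 10:54–20:07 = 9 h 13 min; less 30 min break → 8 h 43 min
Thu: 08:14–12:31 = 4 h 17 min; less 30 min break → 3 h 47 min
Fri: 07:38–19:15 = 11 h 37 min; less 30 min break → 11 h 7 min
Sat: 05:32–11:52 = 6 h 20 min; less 30 min break → 5 h 50 min
Total: 8 h 43 min + 3 h 47 min + 11 h 7 min + 5 h 50 min = 29 h 27 min.

29 h 27 min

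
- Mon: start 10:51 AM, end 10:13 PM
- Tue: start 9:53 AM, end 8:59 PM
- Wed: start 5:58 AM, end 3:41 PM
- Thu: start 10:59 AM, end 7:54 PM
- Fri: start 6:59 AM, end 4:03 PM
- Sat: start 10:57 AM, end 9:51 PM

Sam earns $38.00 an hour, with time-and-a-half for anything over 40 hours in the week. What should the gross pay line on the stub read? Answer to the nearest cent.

Mon: 10:51 AM–10:13 PM = 11 h 22 min
Tue: 9:53 AM–8:59 PM = 11 h 6 min
Wed: 5:58 AM–3:41 PM = 9 h 43 min
Thu: 10:59 AM–7:54 PM = 8 h 55 min
Fri: 6:59 AM–4:03 PM = 9 h 4 min
Sat: 10:57 AM–9:51 PM = 10 h 54 min
Total worked: 61 h 4 min = 3664 min.
Regular 40 h 0 min = 2400 min at $38.00/h; overtime 21 h 4 min = 1264 min at $57.00/h.
Pay = (2400 × $38.00 + 1264 × $57.00) ÷ 60 = $2720.80.

$2720.80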